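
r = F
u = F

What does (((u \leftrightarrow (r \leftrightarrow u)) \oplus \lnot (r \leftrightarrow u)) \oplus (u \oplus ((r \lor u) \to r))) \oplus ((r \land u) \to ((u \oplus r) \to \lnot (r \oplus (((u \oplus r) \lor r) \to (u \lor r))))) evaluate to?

F

Substituting r=F, u=F:
r \leftrightarrow u = F \leftrightarrow F = T
u \leftrightarrow (r \leftrightarrow u) = F \leftrightarrow T = F
r \leftrightarrow u = F \leftrightarrow F = T
\lnot (r \leftrightarrow u) = \lnot T = F
(u \leftrightarrow (r \leftrightarrow u)) \oplus \lnot (r \leftrightarrow u) = F \oplus F = F
r \lor u = F \lor F = F
(r \lor u) \to r = F \to F = T
u \oplus ((r \lor u) \to r) = F \oplus T = T
((u \leftrightarrow (r \leftrightarrow u)) \oplus \lnot (r \leftrightarrow u)) \oplus (u \oplus ((r \lor u) \to r)) = F \oplus T = T
r \land u = F \land F = F
u \oplus r = F \oplus F = F
u \oplus r = F \oplus F = F
(u \oplus r) \lor r = F \lor F = F
u \lor r = F \lor F = F
((u \oplus r) \lor r) \to (u \lor r) = F \to F = T
r \oplus (((u \oplus r) \lor r) \to (u \lor r)) = F \oplus T = T
\lnot (r \oplus (((u \oplus r) \lor r) \to (u \lor r))) = \lnot T = F
(u \oplus r) \to \lnot (r \oplus (((u \oplus r) \lor r) \to (u \lor r))) = F \to F = T
(r \land u) \to ((u \oplus r) \to \lnot (r \oplus (((u \oplus r) \lor r) \to (u \lor r)))) = F \to T = T
(((u \leftrightarrow (r \leftrightarrow u)) \oplus \lnot (r \leftrightarrow u)) \oplus (u \oplus ((r \lor u) \to r))) \oplus ((r \land u) \to ((u \oplus r) \to \lnot (r \oplus (((u \oplus r) \lor r) \to (u \lor r))))) = T \oplus T = F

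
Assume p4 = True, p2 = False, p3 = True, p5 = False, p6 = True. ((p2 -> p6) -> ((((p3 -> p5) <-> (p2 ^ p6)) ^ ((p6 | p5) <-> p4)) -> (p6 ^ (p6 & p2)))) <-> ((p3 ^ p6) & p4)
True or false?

p2 -> p6 = False -> True = True
p3 -> p5 = True -> False = False
p2 ^ p6 = False ^ True = True
(p3 -> p5) <-> (p2 ^ p6) = False <-> True = False
p6 | p5 = True | False = True
(p6 | p5) <-> p4 = True <-> True = True
((p3 -> p5) <-> (p2 ^ p6)) ^ ((p6 | p5) <-> p4) = False ^ True = True
p6 & p2 = True & False = False
p6 ^ (p6 & p2) = True ^ False = True
(((p3 -> p5) <-> (p2 ^ p6)) ^ ((p6 | p5) <-> p4)) -> (p6 ^ (p6 & p2)) = True -> True = True
(p2 -> p6) -> ((((p3 -> p5) <-> (p2 ^ p6)) ^ ((p6 | p5) <-> p4)) -> (p6 ^ (p6 & p2))) = True -> True = True
p3 ^ p6 = True ^ True = False
(p3 ^ p6) & p4 = False & True = False
((p2 -> p6) -> ((((p3 -> p5) <-> (p2 ^ p6)) ^ ((p6 | p5) <-> p4)) -> (p6 ^ (p6 & p2)))) <-> ((p3 ^ p6) & p4) = True <-> False = False

False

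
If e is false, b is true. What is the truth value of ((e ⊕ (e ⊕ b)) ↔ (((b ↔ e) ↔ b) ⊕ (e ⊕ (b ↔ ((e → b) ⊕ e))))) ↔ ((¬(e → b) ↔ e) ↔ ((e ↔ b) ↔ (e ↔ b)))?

Substituting e=F, b=T:
e ⊕ b = F ⊕ T = T
e ⊕ (e ⊕ b) = F ⊕ T = T
b ↔ e = T ↔ F = F
(b ↔ e) ↔ b = F ↔ T = F
e → b = F → T = T
(e → b) ⊕ e = T ⊕ F = T
b ↔ ((e → b) ⊕ e) = T ↔ T = T
e ⊕ (b ↔ ((e → b) ⊕ e)) = F ⊕ T = T
((b ↔ e) ↔ b) ⊕ (e ⊕ (b ↔ ((e → b) ⊕ e))) = F ⊕ T = T
(e ⊕ (e ⊕ b)) ↔ (((b ↔ e) ↔ b) ⊕ (e ⊕ (b ↔ ((e → b) ⊕ e)))) = T ↔ T = T
e → b = F → T = T
¬(e → b) = ¬T = F
¬(e → b) ↔ e = F ↔ F = T
e ↔ b = F ↔ T = F
e ↔ b = F ↔ T = F
(e ↔ b) ↔ (e ↔ b) = F ↔ F = T
(¬(e → b) ↔ e) ↔ ((e ↔ b) ↔ (e ↔ b)) = T ↔ T = T
((e ⊕ (e ⊕ b)) ↔ (((b ↔ e) ↔ b) ⊕ (e ⊕ (b ↔ ((e → b) ⊕ e))))) ↔ ((¬(e → b) ↔ e) ↔ ((e ↔ b) ↔ (e ↔ b))) = T ↔ T = T

T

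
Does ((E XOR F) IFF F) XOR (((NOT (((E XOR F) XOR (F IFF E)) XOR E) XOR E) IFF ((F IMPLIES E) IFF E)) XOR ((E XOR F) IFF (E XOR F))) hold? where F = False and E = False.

True

E XOR F = False XOR False = False
(E XOR F) IFF F = False IFF False = True
E XOR F = False XOR False = False
F IFF E = False IFF False = True
(E XOR F) XOR (F IFF E) = False XOR True = True
((E XOR F) XOR (F IFF E)) XOR E = True XOR False = True
NOT (((E XOR F) XOR (F IFF E)) XOR E) = NOT True = False
NOT (((E XOR F) XOR (F IFF E)) XOR E) XOR E = False XOR False = False
F IMPLIES E = False IMPLIES False = True
(F IMPLIES E) IFF E = True IFF False = False
(NOT (((E XOR F) XOR (F IFF E)) XOR E) XOR E) IFF ((F IMPLIES E) IFF E) = False IFF False = True
E XOR F = False XOR False = False
E XOR F = False XOR False = False
(E XOR F) IFF (E XOR F) = False IFF False = True
((NOT (((E XOR F) XOR (F IFF E)) XOR E) XOR E) IFF ((F IMPLIES E) IFF E)) XOR ((E XOR F) IFF (E XOR F)) = True XOR True = False
((E XOR F) IFF F) XOR (((NOT (((E XOR F) XOR (F IFF E)) XOR E) XOR E) IFF ((F IMPLIES E) IFF E)) XOR ((E XOR F) IFF (E XOR F))) = True XOR False = True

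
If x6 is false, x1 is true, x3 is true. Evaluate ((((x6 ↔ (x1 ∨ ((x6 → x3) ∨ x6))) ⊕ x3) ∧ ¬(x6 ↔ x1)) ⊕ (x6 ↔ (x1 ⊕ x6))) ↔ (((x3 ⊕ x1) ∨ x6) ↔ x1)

Substituting x6=False, x1=True, x3=True:
x6 → x3 = False → True = True
(x6 → x3) ∨ x6 = True ∨ False = True
x1 ∨ ((x6 → x3) ∨ x6) = True ∨ True = True
x6 ↔ (x1 ∨ ((x6 → x3) ∨ x6)) = False ↔ True = False
(x6 ↔ (x1 ∨ ((x6 → x3) ∨ x6))) ⊕ x3 = False ⊕ True = True
x6 ↔ x1 = False ↔ True = False
¬(x6 ↔ x1) = ¬False = True
((x6 ↔ (x1 ∨ ((x6 → x3) ∨ x6))) ⊕ x3) ∧ ¬(x6 ↔ x1) = True ∧ True = True
x1 ⊕ x6 = True ⊕ False = True
x6 ↔ (x1 ⊕ x6) = False ↔ True = False
(((x6 ↔ (x1 ∨ ((x6 → x3) ∨ x6))) ⊕ x3) ∧ ¬(x6 ↔ x1)) ⊕ (x6 ↔ (x1 ⊕ x6)) = True ⊕ False = True
x3 ⊕ x1 = True ⊕ True = False
(x3 ⊕ x1) ∨ x6 = False ∨ False = False
((x3 ⊕ x1) ∨ x6) ↔ x1 = False ↔ True = False
((((x6 ↔ (x1 ∨ ((x6 → x3) ∨ x6))) ⊕ x3) ∧ ¬(x6 ↔ x1)) ⊕ (x6 ↔ (x1 ⊕ x6))) ↔ (((x3 ⊕ x1) ∨ x6) ↔ x1) = True ↔ False = False

False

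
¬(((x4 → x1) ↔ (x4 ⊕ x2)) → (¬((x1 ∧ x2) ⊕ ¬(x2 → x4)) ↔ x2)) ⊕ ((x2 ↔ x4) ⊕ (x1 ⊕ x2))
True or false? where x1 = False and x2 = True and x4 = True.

False

x4 → x1 = True → False = False
x4 ⊕ x2 = True ⊕ True = False
(x4 → x1) ↔ (x4 ⊕ x2) = False ↔ False = True
x1 ∧ x2 = False ∧ True = False
x2 → x4 = True → True = True
¬(x2 → x4) = ¬True = False
(x1 ∧ x2) ⊕ ¬(x2 → x4) = False ⊕ False = False
¬((x1 ∧ x2) ⊕ ¬(x2 → x4)) = ¬False = True
¬((x1 ∧ x2) ⊕ ¬(x2 → x4)) ↔ x2 = True ↔ True = True
((x4 → x1) ↔ (x4 ⊕ x2)) → (¬((x1 ∧ x2) ⊕ ¬(x2 → x4)) ↔ x2) = True → True = True
¬(((x4 → x1) ↔ (x4 ⊕ x2)) → (¬((x1 ∧ x2) ⊕ ¬(x2 → x4)) ↔ x2)) = ¬True = False
x2 ↔ x4 = True ↔ True = True
x1 ⊕ x2 = False ⊕ True = True
(x2 ↔ x4) ⊕ (x1 ⊕ x2) = True ⊕ True = False
¬(((x4 → x1) ↔ (x4 ⊕ x2)) → (¬((x1 ∧ x2) ⊕ ¬(x2 → x4)) ↔ x2)) ⊕ ((x2 ↔ x4) ⊕ (x1 ⊕ x2)) = False ⊕ False = False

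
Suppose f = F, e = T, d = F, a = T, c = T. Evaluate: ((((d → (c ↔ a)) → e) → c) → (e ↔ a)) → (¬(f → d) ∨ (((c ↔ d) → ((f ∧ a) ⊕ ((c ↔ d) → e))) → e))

Substituting f=F, e=T, d=F, a=T, c=T:
c ↔ a = T ↔ T = T
d → (c ↔ a) = F → T = T
(d → (c ↔ a)) → e = T → T = T
((d → (c ↔ a)) → e) → c = T → T = T
e ↔ a = T ↔ T = T
(((d → (c ↔ a)) → e) → c) → (e ↔ a) = T → T = T
f → d = F → F = T
¬(f → d) = ¬T = F
c ↔ d = T ↔ F = F
f ∧ a = F ∧ T = F
c ↔ d = T ↔ F = F
(c ↔ d) → e = F → T = T
(f ∧ a) ⊕ ((c ↔ d) → e) = F ⊕ T = T
(c ↔ d) → ((f ∧ a) ⊕ ((c ↔ d) → e)) = F → T = T
((c ↔ d) → ((f ∧ a) ⊕ ((c ↔ d) → e))) → e = T → T = T
¬(f → d) ∨ (((c ↔ d) → ((f ∧ a) ⊕ ((c ↔ d) → e))) → e) = F ∨ T = T
((((d → (c ↔ a)) → e) → c) → (e ↔ a)) → (¬(f → d) ∨ (((c ↔ d) → ((f ∧ a) ⊕ ((c ↔ d) → e))) → e)) = T → T = T

T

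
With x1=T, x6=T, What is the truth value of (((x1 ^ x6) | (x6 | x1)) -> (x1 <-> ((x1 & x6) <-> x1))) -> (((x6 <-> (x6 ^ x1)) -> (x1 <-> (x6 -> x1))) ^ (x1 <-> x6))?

x1 ^ x6 = T ^ T = F
x6 | x1 = T | T = T
(x1 ^ x6) | (x6 | x1) = F | T = T
x1 & x6 = T & T = T
(x1 & x6) <-> x1 = T <-> T = T
x1 <-> ((x1 & x6) <-> x1) = T <-> T = T
((x1 ^ x6) | (x6 | x1)) -> (x1 <-> ((x1 & x6) <-> x1)) = T -> T = T
x6 ^ x1 = T ^ T = F
x6 <-> (x6 ^ x1) = T <-> F = F
x6 -> x1 = T -> T = T
x1 <-> (x6 -> x1) = T <-> T = T
(x6 <-> (x6 ^ x1)) -> (x1 <-> (x6 -> x1)) = F -> T = T
x1 <-> x6 = T <-> T = T
((x6 <-> (x6 ^ x1)) -> (x1 <-> (x6 -> x1))) ^ (x1 <-> x6) = T ^ T = F
(((x1 ^ x6) | (x6 | x1)) -> (x1 <-> ((x1 & x6) <-> x1))) -> (((x6 <-> (x6 ^ x1)) -> (x1 <-> (x6 -> x1))) ^ (x1 <-> x6)) = T -> F = F

F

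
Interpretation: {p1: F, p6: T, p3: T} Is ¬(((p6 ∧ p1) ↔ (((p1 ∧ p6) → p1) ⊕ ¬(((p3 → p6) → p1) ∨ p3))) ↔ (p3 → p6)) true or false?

p6 ∧ p1 = T ∧ F = F
p1 ∧ p6 = F ∧ T = F
(p1 ∧ p6) → p1 = F → F = T
p3 → p6 = T → T = T
(p3 → p6) → p1 = T → F = F
((p3 → p6) → p1) ∨ p3 = F ∨ T = T
¬(((p3 → p6) → p1) ∨ p3) = ¬T = F
((p1 ∧ p6) → p1) ⊕ ¬(((p3 → p6) → p1) ∨ p3) = T ⊕ F = T
(p6 ∧ p1) ↔ (((p1 ∧ p6) → p1) ⊕ ¬(((p3 → p6) → p1) ∨ p3)) = F ↔ T = F
p3 → p6 = T → T = T
((p6 ∧ p1) ↔ (((p1 ∧ p6) → p1) ⊕ ¬(((p3 → p6) → p1) ∨ p3))) ↔ (p3 → p6) = F ↔ T = F
¬(((p6 ∧ p1) ↔ (((p1 ∧ p6) → p1) ⊕ ¬(((p3 → p6) → p1) ∨ p3))) ↔ (p3 → p6)) = ¬F = T

T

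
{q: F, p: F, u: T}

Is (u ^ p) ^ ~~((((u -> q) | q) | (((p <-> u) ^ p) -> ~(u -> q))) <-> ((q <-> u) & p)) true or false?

u ^ p = T ^ F = T
u -> q = T -> F = F
(u -> q) | q = F | F = F
p <-> u = F <-> T = F
(p <-> u) ^ p = F ^ F = F
u -> q = T -> F = F
~(u -> q) = ~F = T
((p <-> u) ^ p) -> ~(u -> q) = F -> T = T
((u -> q) | q) | (((p <-> u) ^ p) -> ~(u -> q)) = F | T = T
q <-> u = F <-> T = F
(q <-> u) & p = F & F = F
(((u -> q) | q) | (((p <-> u) ^ p) -> ~(u -> q))) <-> ((q <-> u) & p) = T <-> F = F
~((((u -> q) | q) | (((p <-> u) ^ p) -> ~(u -> q))) <-> ((q <-> u) & p)) = ~F = T
~~((((u -> q) | q) | (((p <-> u) ^ p) -> ~(u -> q))) <-> ((q <-> u) & p)) = ~T = F
(u ^ p) ^ ~~((((u -> q) | q) | (((p <-> u) ^ p) -> ~(u -> q))) <-> ((q <-> u) & p)) = T ^ F = T

T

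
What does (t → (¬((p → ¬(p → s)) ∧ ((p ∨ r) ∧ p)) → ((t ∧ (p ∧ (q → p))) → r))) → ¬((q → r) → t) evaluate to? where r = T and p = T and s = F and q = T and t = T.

F

Substituting r=T, p=T, s=F, q=T, t=T:
p → s = T → F = F
¬(p → s) = ¬F = T
p → ¬(p → s) = T → T = T
p ∨ r = T ∨ T = T
(p ∨ r) ∧ p = T ∧ T = T
(p → ¬(p → s)) ∧ ((p ∨ r) ∧ p) = T ∧ T = T
¬((p → ¬(p → s)) ∧ ((p ∨ r) ∧ p)) = ¬T = F
q → p = T → T = T
p ∧ (q → p) = T ∧ T = T
t ∧ (p ∧ (q → p)) = T ∧ T = T
(t ∧ (p ∧ (q → p))) → r = T → T = T
¬((p → ¬(p → s)) ∧ ((p ∨ r) ∧ p)) → ((t ∧ (p ∧ (q → p))) → r) = F → T = T
t → (¬((p → ¬(p → s)) ∧ ((p ∨ r) ∧ p)) → ((t ∧ (p ∧ (q → p))) → r)) = T → T = T
q → r = T → T = T
(q → r) → t = T → T = T
¬((q → r) → t) = ¬T = F
(t → (¬((p → ¬(p → s)) ∧ ((p ∨ r) ∧ p)) → ((t ∧ (p ∧ (q → p))) → r))) → ¬((q → r) → t) = T → F = F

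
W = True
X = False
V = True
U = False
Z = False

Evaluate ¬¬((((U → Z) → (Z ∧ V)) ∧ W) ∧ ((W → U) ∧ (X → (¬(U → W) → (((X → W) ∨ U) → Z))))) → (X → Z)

True

U → Z = False → False = True
Z ∧ V = False ∧ True = False
(U → Z) → (Z ∧ V) = True → False = False
((U → Z) → (Z ∧ V)) ∧ W = False ∧ True = False
W → U = True → False = False
U → W = False → True = True
¬(U → W) = ¬True = False
X → W = False → True = True
(X → W) ∨ U = True ∨ False = True
((X → W) ∨ U) → Z = True → False = False
¬(U → W) → (((X → W) ∨ U) → Z) = False → False = True
X → (¬(U → W) → (((X → W) ∨ U) → Z)) = False → True = True
(W → U) ∧ (X → (¬(U → W) → (((X → W) ∨ U) → Z))) = False ∧ True = False
(((U → Z) → (Z ∧ V)) ∧ W) ∧ ((W → U) ∧ (X → (¬(U → W) → (((X → W) ∨ U) → Z)))) = False ∧ False = False
¬((((U → Z) → (Z ∧ V)) ∧ W) ∧ ((W → U) ∧ (X → (¬(U → W) → (((X → W) ∨ U) → Z))))) = ¬False = True
¬¬((((U → Z) → (Z ∧ V)) ∧ W) ∧ ((W → U) ∧ (X → (¬(U → W) → (((X → W) ∨ U) → Z))))) = ¬True = False
X → Z = False → False = True
¬¬((((U → Z) → (Z ∧ V)) ∧ W) ∧ ((W → U) ∧ (X → (¬(U → W) → (((X → W) ∨ U) → Z))))) → (X → Z) = False → True = True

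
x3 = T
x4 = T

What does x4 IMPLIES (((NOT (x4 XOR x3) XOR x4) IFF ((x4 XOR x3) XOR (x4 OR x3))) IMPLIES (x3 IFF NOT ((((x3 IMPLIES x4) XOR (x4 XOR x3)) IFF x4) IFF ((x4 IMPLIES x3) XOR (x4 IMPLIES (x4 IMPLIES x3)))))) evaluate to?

T

x4 XOR x3 = T XOR T = F
NOT (x4 XOR x3) = NOT F = T
NOT (x4 XOR x3) XOR x4 = T XOR T = F
x4 XOR x3 = T XOR T = F
x4 OR x3 = T OR T = T
(x4 XOR x3) XOR (x4 OR x3) = F XOR T = T
(NOT (x4 XOR x3) XOR x4) IFF ((x4 XOR x3) XOR (x4 OR x3)) = F IFF T = F
x3 IMPLIES x4 = T IMPLIES T = T
x4 XOR x3 = T XOR T = F
(x3 IMPLIES x4) XOR (x4 XOR x3) = T XOR F = T
((x3 IMPLIES x4) XOR (x4 XOR x3)) IFF x4 = T IFF T = T
x4 IMPLIES x3 = T IMPLIES T = T
x4 IMPLIES x3 = T IMPLIES T = T
x4 IMPLIES (x4 IMPLIES x3) = T IMPLIES T = T
(x4 IMPLIES x3) XOR (x4 IMPLIES (x4 IMPLIES x3)) = T XOR T = F
(((x3 IMPLIES x4) XOR (x4 XOR x3)) IFF x4) IFF ((x4 IMPLIES x3) XOR (x4 IMPLIES (x4 IMPLIES x3))) = T IFF F = F
NOT ((((x3 IMPLIES x4) XOR (x4 XOR x3)) IFF x4) IFF ((x4 IMPLIES x3) XOR (x4 IMPLIES (x4 IMPLIES x3)))) = NOT F = T
x3 IFF NOT ((((x3 IMPLIES x4) XOR (x4 XOR x3)) IFF x4) IFF ((x4 IMPLIES x3) XOR (x4 IMPLIES (x4 IMPLIES x3)))) = T IFF T = T
((NOT (x4 XOR x3) XOR x4) IFF ((x4 XOR x3) XOR (x4 OR x3))) IMPLIES (x3 IFF NOT ((((x3 IMPLIES x4) XOR (x4 XOR x3)) IFF x4) IFF ((x4 IMPLIES x3) XOR (x4 IMPLIES (x4 IMPLIES x3))))) = F IMPLIES T = T
x4 IMPLIES (((NOT (x4 XOR x3) XOR x4) IFF ((x4 XOR x3) XOR (x4 OR x3))) IMPLIES (x3 IFF NOT ((((x3 IMPLIES x4) XOR (x4 XOR x3)) IFF x4) IFF ((x4 IMPLIES x3) XOR (x4 IMPLIES (x4 IMPLIES x3)))))) = T IMPLIES T = T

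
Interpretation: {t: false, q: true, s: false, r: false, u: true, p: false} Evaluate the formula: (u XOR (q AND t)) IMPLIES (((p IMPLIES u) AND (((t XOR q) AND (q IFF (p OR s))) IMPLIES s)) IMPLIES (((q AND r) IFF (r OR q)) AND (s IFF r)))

false

q AND t = true AND false = false
u XOR (q AND t) = true XOR false = true
p IMPLIES u = false IMPLIES true = true
t XOR q = false XOR true = true
p OR s = false OR false = false
q IFF (p OR s) = true IFF false = false
(t XOR q) AND (q IFF (p OR s)) = true AND false = false
((t XOR q) AND (q IFF (p OR s))) IMPLIES s = false IMPLIES false = true
(p IMPLIES u) AND (((t XOR q) AND (q IFF (p OR s))) IMPLIES s) = true AND true = true
q AND r = true AND false = false
r OR q = false OR true = true
(q AND r) IFF (r OR q) = false IFF true = false
s IFF r = false IFF false = true
((q AND r) IFF (r OR q)) AND (s IFF r) = false AND true = false
((p IMPLIES u) AND (((t XOR q) AND (q IFF (p OR s))) IMPLIES s)) IMPLIES (((q AND r) IFF (r OR q)) AND (s IFF r)) = true IMPLIES false = false
(u XOR (q AND t)) IMPLIES (((p IMPLIES u) AND (((t XOR q) AND (q IFF (p OR s))) IMPLIES s)) IMPLIES (((q AND r) IFF (r OR q)) AND (s IFF r))) = true IMPLIES false = false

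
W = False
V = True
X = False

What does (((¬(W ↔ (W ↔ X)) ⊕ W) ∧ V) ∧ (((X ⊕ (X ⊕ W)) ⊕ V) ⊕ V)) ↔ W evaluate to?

True

Substituting W=False, V=True, X=False:
W ↔ X = False ↔ False = True
W ↔ (W ↔ X) = False ↔ True = False
¬(W ↔ (W ↔ X)) = ¬False = True
¬(W ↔ (W ↔ X)) ⊕ W = True ⊕ False = True
(¬(W ↔ (W ↔ X)) ⊕ W) ∧ V = True ∧ True = True
X ⊕ W = False ⊕ False = False
X ⊕ (X ⊕ W) = False ⊕ False = False
(X ⊕ (X ⊕ W)) ⊕ V = False ⊕ True = True
((X ⊕ (X ⊕ W)) ⊕ V) ⊕ V = True ⊕ True = False
((¬(W ↔ (W ↔ X)) ⊕ W) ∧ V) ∧ (((X ⊕ (X ⊕ W)) ⊕ V) ⊕ V) = True ∧ False = False
(((¬(W ↔ (W ↔ X)) ⊕ W) ∧ V) ∧ (((X ⊕ (X ⊕ W)) ⊕ V) ⊕ V)) ↔ W = False ↔ False = True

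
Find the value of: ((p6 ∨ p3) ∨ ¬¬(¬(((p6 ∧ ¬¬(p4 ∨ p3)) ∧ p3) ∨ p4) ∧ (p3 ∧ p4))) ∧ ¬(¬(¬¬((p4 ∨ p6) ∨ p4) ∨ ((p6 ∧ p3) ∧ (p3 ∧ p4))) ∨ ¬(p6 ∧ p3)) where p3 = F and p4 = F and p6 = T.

F

p6 ∨ p3 = T ∨ F = T
p4 ∨ p3 = F ∨ F = F
¬(p4 ∨ p3) = ¬F = T
¬¬(p4 ∨ p3) = ¬T = F
p6 ∧ ¬¬(p4 ∨ p3) = T ∧ F = F
(p6 ∧ ¬¬(p4 ∨ p3)) ∧ p3 = F ∧ F = F
((p6 ∧ ¬¬(p4 ∨ p3)) ∧ p3) ∨ p4 = F ∨ F = F
¬(((p6 ∧ ¬¬(p4 ∨ p3)) ∧ p3) ∨ p4) = ¬F = T
p3 ∧ p4 = F ∧ F = F
¬(((p6 ∧ ¬¬(p4 ∨ p3)) ∧ p3) ∨ p4) ∧ (p3 ∧ p4) = T ∧ F = F
¬(¬(((p6 ∧ ¬¬(p4 ∨ p3)) ∧ p3) ∨ p4) ∧ (p3 ∧ p4)) = ¬F = T
¬¬(¬(((p6 ∧ ¬¬(p4 ∨ p3)) ∧ p3) ∨ p4) ∧ (p3 ∧ p4)) = ¬T = F
(p6 ∨ p3) ∨ ¬¬(¬(((p6 ∧ ¬¬(p4 ∨ p3)) ∧ p3) ∨ p4) ∧ (p3 ∧ p4)) = T ∨ F = T
p4 ∨ p6 = F ∨ T = T
(p4 ∨ p6) ∨ p4 = T ∨ F = T
¬((p4 ∨ p6) ∨ p4) = ¬T = F
¬¬((p4 ∨ p6) ∨ p4) = ¬F = T
p6 ∧ p3 = T ∧ F = F
p3 ∧ p4 = F ∧ F = F
(p6 ∧ p3) ∧ (p3 ∧ p4) = F ∧ F = F
¬¬((p4 ∨ p6) ∨ p4) ∨ ((p6 ∧ p3) ∧ (p3 ∧ p4)) = T ∨ F = T
¬(¬¬((p4 ∨ p6) ∨ p4) ∨ ((p6 ∧ p3) ∧ (p3 ∧ p4))) = ¬T = F
p6 ∧ p3 = T ∧ F = F
¬(p6 ∧ p3) = ¬F = T
¬(¬¬((p4 ∨ p6) ∨ p4) ∨ ((p6 ∧ p3) ∧ (p3 ∧ p4))) ∨ ¬(p6 ∧ p3) = F ∨ T = T
¬(¬(¬¬((p4 ∨ p6) ∨ p4) ∨ ((p6 ∧ p3) ∧ (p3 ∧ p4))) ∨ ¬(p6 ∧ p3)) = ¬T = F
((p6 ∨ p3) ∨ ¬¬(¬(((p6 ∧ ¬¬(p4 ∨ p3)) ∧ p3) ∨ p4) ∧ (p3 ∧ p4))) ∧ ¬(¬(¬¬((p4 ∨ p6) ∨ p4) ∨ ((p6 ∧ p3) ∧ (p3 ∧ p4))) ∨ ¬(p6 ∧ p3)) = T ∧ F = F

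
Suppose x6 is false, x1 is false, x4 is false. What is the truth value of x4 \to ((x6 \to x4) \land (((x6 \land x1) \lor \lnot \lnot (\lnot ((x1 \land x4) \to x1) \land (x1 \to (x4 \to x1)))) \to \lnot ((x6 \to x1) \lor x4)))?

Substituting x6=F, x1=F, x4=F:
x6 \to x4 = F \to F = T
x6 \land x1 = F \land F = F
x1 \land x4 = F \land F = F
(x1 \land x4) \to x1 = F \to F = T
\lnot ((x1 \land x4) \to x1) = \lnot T = F
x4 \to x1 = F \to F = T
x1 \to (x4 \to x1) = F \to T = T
\lnot ((x1 \land x4) \to x1) \land (x1 \to (x4 \to x1)) = F \land T = F
\lnot (\lnot ((x1 \land x4) \to x1) \land (x1 \to (x4 \to x1))) = \lnot F = T
\lnot \lnot (\lnot ((x1 \land x4) \to x1) \land (x1 \to (x4 \to x1))) = \lnot T = F
(x6 \land x1) \lor \lnot \lnot (\lnot ((x1 \land x4) \to x1) \land (x1 \to (x4 \to x1))) = F \lor F = F
x6 \to x1 = F \to F = T
(x6 \to x1) \lor x4 = T \lor F = T
\lnot ((x6 \to x1) \lor x4) = \lnot T = F
((x6 \land x1) \lor \lnot \lnot (\lnot ((x1 \land x4) \to x1) \land (x1 \to (x4 \to x1)))) \to \lnot ((x6 \to x1) \lor x4) = F \to F = T
(x6 \to x4) \land (((x6 \land x1) \lor \lnot \lnot (\lnot ((x1 \land x4) \to x1) \land (x1 \to (x4 \to x1)))) \to \lnot ((x6 \to x1) \lor x4)) = T \land T = T
x4 \to ((x6 \to x4) \land (((x6 \land x1) \lor \lnot \lnot (\lnot ((x1 \land x4) \to x1) \land (x1 \to (x4 \to x1)))) \to \lnot ((x6 \to x1) \lor x4))) = F \to T = T

T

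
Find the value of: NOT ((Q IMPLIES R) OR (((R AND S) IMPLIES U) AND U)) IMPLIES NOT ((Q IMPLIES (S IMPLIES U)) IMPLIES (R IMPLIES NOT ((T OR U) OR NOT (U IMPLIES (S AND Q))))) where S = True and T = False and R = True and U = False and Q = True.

Q IMPLIES R = True IMPLIES True = True
R AND S = True AND True = True
(R AND S) IMPLIES U = True IMPLIES False = False
((R AND S) IMPLIES U) AND U = False AND False = False
(Q IMPLIES R) OR (((R AND S) IMPLIES U) AND U) = True OR False = True
NOT ((Q IMPLIES R) OR (((R AND S) IMPLIES U) AND U)) = NOT True = False
S IMPLIES U = True IMPLIES False = False
Q IMPLIES (S IMPLIES U) = True IMPLIES False = False
T OR U = False OR False = False
S AND Q = True AND True = True
U IMPLIES (S AND Q) = False IMPLIES True = True
NOT (U IMPLIES (S AND Q)) = NOT True = False
(T OR U) OR NOT (U IMPLIES (S AND Q)) = False OR False = False
NOT ((T OR U) OR NOT (U IMPLIES (S AND Q))) = NOT False = True
R IMPLIES NOT ((T OR U) OR NOT (U IMPLIES (S AND Q))) = True IMPLIES True = True
(Q IMPLIES (S IMPLIES U)) IMPLIES (R IMPLIES NOT ((T OR U) OR NOT (U IMPLIES (S AND Q)))) = False IMPLIES True = True
NOT ((Q IMPLIES (S IMPLIES U)) IMPLIES (R IMPLIES NOT ((T OR U) OR NOT (U IMPLIES (S AND Q))))) = NOT True = False
NOT ((Q IMPLIES R) OR (((R AND S) IMPLIES U) AND U)) IMPLIES NOT ((Q IMPLIES (S IMPLIES U)) IMPLIES (R IMPLIES NOT ((T OR U) OR NOT (U IMPLIES (S AND Q))))) = False IMPLIES False = True

True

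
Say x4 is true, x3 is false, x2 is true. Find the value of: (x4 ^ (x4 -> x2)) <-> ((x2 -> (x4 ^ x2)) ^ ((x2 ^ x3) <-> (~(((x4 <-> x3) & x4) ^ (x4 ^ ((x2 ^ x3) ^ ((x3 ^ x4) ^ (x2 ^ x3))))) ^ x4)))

True

Substituting x4=True, x3=False, x2=True:
x4 -> x2 = True -> True = True
x4 ^ (x4 -> x2) = True ^ True = False
x4 ^ x2 = True ^ True = False
x2 -> (x4 ^ x2) = True -> False = False
x2 ^ x3 = True ^ False = True
x4 <-> x3 = True <-> False = False
(x4 <-> x3) & x4 = False & True = False
x2 ^ x3 = True ^ False = True
x3 ^ x4 = False ^ True = True
x2 ^ x3 = True ^ False = True
(x3 ^ x4) ^ (x2 ^ x3) = True ^ True = False
(x2 ^ x3) ^ ((x3 ^ x4) ^ (x2 ^ x3)) = True ^ False = True
x4 ^ ((x2 ^ x3) ^ ((x3 ^ x4) ^ (x2 ^ x3))) = True ^ True = False
((x4 <-> x3) & x4) ^ (x4 ^ ((x2 ^ x3) ^ ((x3 ^ x4) ^ (x2 ^ x3)))) = False ^ False = False
~(((x4 <-> x3) & x4) ^ (x4 ^ ((x2 ^ x3) ^ ((x3 ^ x4) ^ (x2 ^ x3))))) = ~False = True
~(((x4 <-> x3) & x4) ^ (x4 ^ ((x2 ^ x3) ^ ((x3 ^ x4) ^ (x2 ^ x3))))) ^ x4 = True ^ True = False
(x2 ^ x3) <-> (~(((x4 <-> x3) & x4) ^ (x4 ^ ((x2 ^ x3) ^ ((x3 ^ x4) ^ (x2 ^ x3))))) ^ x4) = True <-> False = False
(x2 -> (x4 ^ x2)) ^ ((x2 ^ x3) <-> (~(((x4 <-> x3) & x4) ^ (x4 ^ ((x2 ^ x3) ^ ((x3 ^ x4) ^ (x2 ^ x3))))) ^ x4)) = False ^ False = False
(x4 ^ (x4 -> x2)) <-> ((x2 -> (x4 ^ x2)) ^ ((x2 ^ x3) <-> (~(((x4 <-> x3) & x4) ^ (x4 ^ ((x2 ^ x3) ^ ((x3 ^ x4) ^ (x2 ^ x3))))) ^ x4))) = False <-> False = True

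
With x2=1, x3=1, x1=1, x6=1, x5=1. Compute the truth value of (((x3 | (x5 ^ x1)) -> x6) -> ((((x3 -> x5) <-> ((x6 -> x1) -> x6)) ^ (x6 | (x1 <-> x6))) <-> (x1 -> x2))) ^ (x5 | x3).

x5 ^ x1 = 1 ^ 1 = 0
x3 | (x5 ^ x1) = 1 | 0 = 1
(x3 | (x5 ^ x1)) -> x6 = 1 -> 1 = 1
x3 -> x5 = 1 -> 1 = 1
x6 -> x1 = 1 -> 1 = 1
(x6 -> x1) -> x6 = 1 -> 1 = 1
(x3 -> x5) <-> ((x6 -> x1) -> x6) = 1 <-> 1 = 1
x1 <-> x6 = 1 <-> 1 = 1
x6 | (x1 <-> x6) = 1 | 1 = 1
((x3 -> x5) <-> ((x6 -> x1) -> x6)) ^ (x6 | (x1 <-> x6)) = 1 ^ 1 = 0
x1 -> x2 = 1 -> 1 = 1
(((x3 -> x5) <-> ((x6 -> x1) -> x6)) ^ (x6 | (x1 <-> x6))) <-> (x1 -> x2) = 0 <-> 1 = 0
((x3 | (x5 ^ x1)) -> x6) -> ((((x3 -> x5) <-> ((x6 -> x1) -> x6)) ^ (x6 | (x1 <-> x6))) <-> (x1 -> x2)) = 1 -> 0 = 0
x5 | x3 = 1 | 1 = 1
(((x3 | (x5 ^ x1)) -> x6) -> ((((x3 -> x5) <-> ((x6 -> x1) -> x6)) ^ (x6 | (x1 <-> x6))) <-> (x1 -> x2))) ^ (x5 | x3) = 0 ^ 1 = 1

1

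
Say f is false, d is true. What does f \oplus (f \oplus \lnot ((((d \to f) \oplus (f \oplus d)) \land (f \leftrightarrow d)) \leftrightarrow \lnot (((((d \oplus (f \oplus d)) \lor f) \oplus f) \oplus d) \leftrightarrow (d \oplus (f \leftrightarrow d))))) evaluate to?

F

d \to f = T \to F = F
f \oplus d = F \oplus T = T
(d \to f) \oplus (f \oplus d) = F \oplus T = T
f \leftrightarrow d = F \leftrightarrow T = F
((d \to f) \oplus (f \oplus d)) \land (f \leftrightarrow d) = T \land F = F
f \oplus d = F \oplus T = T
d \oplus (f \oplus d) = T \oplus T = F
(d \oplus (f \oplus d)) \lor f = F \lor F = F
((d \oplus (f \oplus d)) \lor f) \oplus f = F \oplus F = F
(((d \oplus (f \oplus d)) \lor f) \oplus f) \oplus d = F \oplus T = T
f \leftrightarrow d = F \leftrightarrow T = F
d \oplus (f \leftrightarrow d) = T \oplus F = T
((((d \oplus (f \oplus d)) \lor f) \oplus f) \oplus d) \leftrightarrow (d \oplus (f \leftrightarrow d)) = T \leftrightarrow T = T
\lnot (((((d \oplus (f \oplus d)) \lor f) \oplus f) \oplus d) \leftrightarrow (d \oplus (f \leftrightarrow d))) = \lnot T = F
(((d \to f) \oplus (f \oplus d)) \land (f \leftrightarrow d)) \leftrightarrow \lnot (((((d \oplus (f \oplus d)) \lor f) \oplus f) \oplus d) \leftrightarrow (d \oplus (f \leftrightarrow d))) = F \leftrightarrow F = T
\lnot ((((d \to f) \oplus (f \oplus d)) \land (f \leftrightarrow d)) \leftrightarrow \lnot (((((d \oplus (f \oplus d)) \lor f) \oplus f) \oplus d) \leftrightarrow (d \oplus (f \leftrightarrow d)))) = \lnot T = F
f \oplus \lnot ((((d \to f) \oplus (f \oplus d)) \land (f \leftrightarrow d)) \leftrightarrow \lnot (((((d \oplus (f \oplus d)) \lor f) \oplus f) \oplus d) \leftrightarrow (d \oplus (f \leftrightarrow d)))) = F \oplus F = F
f \oplus (f \oplus \lnot ((((d \to f) \oplus (f \oplus d)) \land (f \leftrightarrow d)) \leftrightarrow \lnot (((((d \oplus (f \oplus d)) \lor f) \oplus f) \oplus d) \leftrightarrow (d \oplus (f \leftrightarrow d))))) = F \oplus F = F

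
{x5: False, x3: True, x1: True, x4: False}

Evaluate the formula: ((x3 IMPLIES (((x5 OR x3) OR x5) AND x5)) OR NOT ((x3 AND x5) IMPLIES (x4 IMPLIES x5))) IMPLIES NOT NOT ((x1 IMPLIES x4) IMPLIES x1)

True

x5 OR x3 = False OR True = True
(x5 OR x3) OR x5 = True OR False = True
((x5 OR x3) OR x5) AND x5 = True AND False = False
x3 IMPLIES (((x5 OR x3) OR x5) AND x5) = True IMPLIES False = False
x3 AND x5 = True AND False = False
x4 IMPLIES x5 = False IMPLIES False = True
(x3 AND x5) IMPLIES (x4 IMPLIES x5) = False IMPLIES True = True
NOT ((x3 AND x5) IMPLIES (x4 IMPLIES x5)) = NOT True = False
(x3 IMPLIES (((x5 OR x3) OR x5) AND x5)) OR NOT ((x3 AND x5) IMPLIES (x4 IMPLIES x5)) = False OR False = False
x1 IMPLIES x4 = True IMPLIES False = False
(x1 IMPLIES x4) IMPLIES x1 = False IMPLIES True = True
NOT ((x1 IMPLIES x4) IMPLIES x1) = NOT True = False
NOT NOT ((x1 IMPLIES x4) IMPLIES x1) = NOT False = True
((x3 IMPLIES (((x5 OR x3) OR x5) AND x5)) OR NOT ((x3 AND x5) IMPLIES (x4 IMPLIES x5))) IMPLIES NOT NOT ((x1 IMPLIES x4) IMPLIES x1) = False IMPLIES True = True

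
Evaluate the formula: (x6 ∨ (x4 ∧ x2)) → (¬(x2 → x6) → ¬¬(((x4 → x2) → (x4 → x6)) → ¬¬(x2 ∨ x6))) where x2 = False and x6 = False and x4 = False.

x4 ∧ x2 = False ∧ False = False
x6 ∨ (x4 ∧ x2) = False ∨ False = False
x2 → x6 = False → False = True
¬(x2 → x6) = ¬True = False
x4 → x2 = False → False = True
x4 → x6 = False → False = True
(x4 → x2) → (x4 → x6) = True → True = True
x2 ∨ x6 = False ∨ False = False
¬(x2 ∨ x6) = ¬False = True
¬¬(x2 ∨ x6) = ¬True = False
((x4 → x2) → (x4 → x6)) → ¬¬(x2 ∨ x6) = True → False = False
¬(((x4 → x2) → (x4 → x6)) → ¬¬(x2 ∨ x6)) = ¬False = True
¬¬(((x4 → x2) → (x4 → x6)) → ¬¬(x2 ∨ x6)) = ¬True = False
¬(x2 → x6) → ¬¬(((x4 → x2) → (x4 → x6)) → ¬¬(x2 ∨ x6)) = False → False = True
(x6 ∨ (x4 ∧ x2)) → (¬(x2 → x6) → ¬¬(((x4 → x2) → (x4 → x6)) → ¬¬(x2 ∨ x6))) = False → True = True

True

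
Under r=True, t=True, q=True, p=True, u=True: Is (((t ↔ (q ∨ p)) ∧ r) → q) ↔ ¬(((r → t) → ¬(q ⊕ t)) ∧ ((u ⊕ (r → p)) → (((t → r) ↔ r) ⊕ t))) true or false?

False

Substituting r=True, t=True, q=True, p=True, u=True:
q ∨ p = True ∨ True = True
t ↔ (q ∨ p) = True ↔ True = True
(t ↔ (q ∨ p)) ∧ r = True ∧ True = True
((t ↔ (q ∨ p)) ∧ r) → q = True → True = True
r → t = True → True = True
q ⊕ t = True ⊕ True = False
¬(q ⊕ t) = ¬False = True
(r → t) → ¬(q ⊕ t) = True → True = True
r → p = True → True = True
u ⊕ (r → p) = True ⊕ True = False
t → r = True → True = True
(t → r) ↔ r = True ↔ True = True
((t → r) ↔ r) ⊕ t = True ⊕ True = False
(u ⊕ (r → p)) → (((t → r) ↔ r) ⊕ t) = False → False = True
((r → t) → ¬(q ⊕ t)) ∧ ((u ⊕ (r → p)) → (((t → r) ↔ r) ⊕ t)) = True ∧ True = True
¬(((r → t) → ¬(q ⊕ t)) ∧ ((u ⊕ (r → p)) → (((t → r) ↔ r) ⊕ t))) = ¬True = False
(((t ↔ (q ∨ p)) ∧ r) → q) ↔ ¬(((r → t) → ¬(q ⊕ t)) ∧ ((u ⊕ (r → p)) → (((t → r) ↔ r) ⊕ t))) = True ↔ False = False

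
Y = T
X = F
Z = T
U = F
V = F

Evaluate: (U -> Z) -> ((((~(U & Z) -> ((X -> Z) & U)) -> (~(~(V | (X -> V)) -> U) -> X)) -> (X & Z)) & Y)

F

U -> Z = F -> T = T
U & Z = F & T = F
~(U & Z) = ~F = T
X -> Z = F -> T = T
(X -> Z) & U = T & F = F
~(U & Z) -> ((X -> Z) & U) = T -> F = F
X -> V = F -> F = T
V | (X -> V) = F | T = T
~(V | (X -> V)) = ~T = F
~(V | (X -> V)) -> U = F -> F = T
~(~(V | (X -> V)) -> U) = ~T = F
~(~(V | (X -> V)) -> U) -> X = F -> F = T
(~(U & Z) -> ((X -> Z) & U)) -> (~(~(V | (X -> V)) -> U) -> X) = F -> T = T
X & Z = F & T = F
((~(U & Z) -> ((X -> Z) & U)) -> (~(~(V | (X -> V)) -> U) -> X)) -> (X & Z) = T -> F = F
(((~(U & Z) -> ((X -> Z) & U)) -> (~(~(V | (X -> V)) -> U) -> X)) -> (X & Z)) & Y = F & T = F
(U -> Z) -> ((((~(U & Z) -> ((X -> Z) & U)) -> (~(~(V | (X -> V)) -> U) -> X)) -> (X & Z)) & Y) = T -> F = F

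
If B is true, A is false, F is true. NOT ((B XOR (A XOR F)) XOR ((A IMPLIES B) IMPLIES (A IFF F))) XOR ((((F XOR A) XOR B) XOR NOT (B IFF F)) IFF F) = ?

true

Substituting B=true, A=false, F=true:
A XOR F = false XOR true = true
B XOR (A XOR F) = true XOR true = false
A IMPLIES B = false IMPLIES true = true
A IFF F = false IFF true = false
(A IMPLIES B) IMPLIES (A IFF F) = true IMPLIES false = false
(B XOR (A XOR F)) XOR ((A IMPLIES B) IMPLIES (A IFF F)) = false XOR false = false
NOT ((B XOR (A XOR F)) XOR ((A IMPLIES B) IMPLIES (A IFF F))) = NOT false = true
F XOR A = true XOR false = true
(F XOR A) XOR B = true XOR true = false
B IFF F = true IFF true = true
NOT (B IFF F) = NOT true = false
((F XOR A) XOR B) XOR NOT (B IFF F) = false XOR false = false
(((F XOR A) XOR B) XOR NOT (B IFF F)) IFF F = false IFF true = false
NOT ((B XOR (A XOR F)) XOR ((A IMPLIES B) IMPLIES (A IFF F))) XOR ((((F XOR A) XOR B) XOR NOT (B IFF F)) IFF F) = true XOR false = true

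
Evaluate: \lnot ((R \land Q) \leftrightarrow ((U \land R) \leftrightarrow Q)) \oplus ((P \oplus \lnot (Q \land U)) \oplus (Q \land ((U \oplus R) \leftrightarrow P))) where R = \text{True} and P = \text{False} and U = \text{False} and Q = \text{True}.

Substituting R=\text{True}, P=\text{False}, U=\text{False}, Q=\text{True}:
R \land Q = \text{True} \land \text{True} = \text{True}
U \land R = \text{False} \land \text{True} = \text{False}
(U \land R) \leftrightarrow Q = \text{False} \leftrightarrow \text{True} = \text{False}
(R \land Q) \leftrightarrow ((U \land R) \leftrightarrow Q) = \text{True} \leftrightarrow \text{False} = \text{False}
\lnot ((R \land Q) \leftrightarrow ((U \land R) \leftrightarrow Q)) = \lnot \text{False} = \text{True}
Q \land U = \text{True} \land \text{False} = \text{False}
\lnot (Q \land U) = \lnot \text{False} = \text{True}
P \oplus \lnot (Q \land U) = \text{False} \oplus \text{True} = \text{True}
U \oplus R = \text{False} \oplus \text{True} = \text{True}
(U \oplus R) \leftrightarrow P = \text{True} \leftrightarrow \text{False} = \text{False}
Q \land ((U \oplus R) \leftrightarrow P) = \text{True} \land \text{False} = \text{False}
(P \oplus \lnot (Q \land U)) \oplus (Q \land ((U \oplus R) \leftrightarrow P)) = \text{True} \oplus \text{False} = \text{True}
\lnot ((R \land Q) \leftrightarrow ((U \land R) \leftrightarrow Q)) \oplus ((P \oplus \lnot (Q \land U)) \oplus (Q \land ((U \oplus R) \leftrightarrow P))) = \text{True} \oplus \text{True} = \text{False}

\text{False}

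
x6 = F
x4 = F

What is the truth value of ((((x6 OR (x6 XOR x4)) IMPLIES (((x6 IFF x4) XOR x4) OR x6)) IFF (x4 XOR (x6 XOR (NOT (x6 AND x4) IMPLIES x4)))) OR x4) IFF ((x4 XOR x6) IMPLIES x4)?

Substituting x6=F, x4=F:
x6 XOR x4 = F XOR F = F
x6 OR (x6 XOR x4) = F OR F = F
x6 IFF x4 = F IFF F = T
(x6 IFF x4) XOR x4 = T XOR F = T
((x6 IFF x4) XOR x4) OR x6 = T OR F = T
(x6 OR (x6 XOR x4)) IMPLIES (((x6 IFF x4) XOR x4) OR x6) = F IMPLIES T = T
x6 AND x4 = F AND F = F
NOT (x6 AND x4) = NOT F = T
NOT (x6 AND x4) IMPLIES x4 = T IMPLIES F = F
x6 XOR (NOT (x6 AND x4) IMPLIES x4) = F XOR F = F
x4 XOR (x6 XOR (NOT (x6 AND x4) IMPLIES x4)) = F XOR F = F
((x6 OR (x6 XOR x4)) IMPLIES (((x6 IFF x4) XOR x4) OR x6)) IFF (x4 XOR (x6 XOR (NOT (x6 AND x4) IMPLIES x4))) = T IFF F = F
(((x6 OR (x6 XOR x4)) IMPLIES (((x6 IFF x4) XOR x4) OR x6)) IFF (x4 XOR (x6 XOR (NOT (x6 AND x4) IMPLIES x4)))) OR x4 = F OR F = F
x4 XOR x6 = F XOR F = F
(x4 XOR x6) IMPLIES x4 = F IMPLIES F = T
((((x6 OR (x6 XOR x4)) IMPLIES (((x6 IFF x4) XOR x4) OR x6)) IFF (x4 XOR (x6 XOR (NOT (x6 AND x4) IMPLIES x4)))) OR x4) IFF ((x4 XOR x6) IMPLIES x4) = F IFF T = F

F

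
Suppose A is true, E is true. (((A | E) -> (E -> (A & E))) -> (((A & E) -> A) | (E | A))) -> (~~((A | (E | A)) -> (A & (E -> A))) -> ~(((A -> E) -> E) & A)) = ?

A | E = 1 | 1 = 1
A & E = 1 & 1 = 1
E -> (A & E) = 1 -> 1 = 1
(A | E) -> (E -> (A & E)) = 1 -> 1 = 1
A & E = 1 & 1 = 1
(A & E) -> A = 1 -> 1 = 1
E | A = 1 | 1 = 1
((A & E) -> A) | (E | A) = 1 | 1 = 1
((A | E) -> (E -> (A & E))) -> (((A & E) -> A) | (E | A)) = 1 -> 1 = 1
E | A = 1 | 1 = 1
A | (E | A) = 1 | 1 = 1
E -> A = 1 -> 1 = 1
A & (E -> A) = 1 & 1 = 1
(A | (E | A)) -> (A & (E -> A)) = 1 -> 1 = 1
~((A | (E | A)) -> (A & (E -> A))) = ~1 = 0
~~((A | (E | A)) -> (A & (E -> A))) = ~0 = 1
A -> E = 1 -> 1 = 1
(A -> E) -> E = 1 -> 1 = 1
((A -> E) -> E) & A = 1 & 1 = 1
~(((A -> E) -> E) & A) = ~1 = 0
~~((A | (E | A)) -> (A & (E -> A))) -> ~(((A -> E) -> E) & A) = 1 -> 0 = 0
(((A | E) -> (E -> (A & E))) -> (((A & E) -> A) | (E | A))) -> (~~((A | (E | A)) -> (A & (E -> A))) -> ~(((A -> E) -> E) & A)) = 1 -> 0 = 0

0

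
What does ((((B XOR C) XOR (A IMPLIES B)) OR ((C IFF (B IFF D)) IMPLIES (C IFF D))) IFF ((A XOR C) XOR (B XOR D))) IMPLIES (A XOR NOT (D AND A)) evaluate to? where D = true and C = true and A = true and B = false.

true

B XOR C = false XOR true = true
A IMPLIES B = true IMPLIES false = false
(B XOR C) XOR (A IMPLIES B) = true XOR false = true
B IFF D = false IFF true = false
C IFF (B IFF D) = true IFF false = false
C IFF D = true IFF true = true
(C IFF (B IFF D)) IMPLIES (C IFF D) = false IMPLIES true = true
((B XOR C) XOR (A IMPLIES B)) OR ((C IFF (B IFF D)) IMPLIES (C IFF D)) = true OR true = true
A XOR C = true XOR true = false
B XOR D = false XOR true = true
(A XOR C) XOR (B XOR D) = false XOR true = true
(((B XOR C) XOR (A IMPLIES B)) OR ((C IFF (B IFF D)) IMPLIES (C IFF D))) IFF ((A XOR C) XOR (B XOR D)) = true IFF true = true
D AND A = true AND true = true
NOT (D AND A) = NOT true = false
A XOR NOT (D AND A) = true XOR false = true
((((B XOR C) XOR (A IMPLIES B)) OR ((C IFF (B IFF D)) IMPLIES (C IFF D))) IFF ((A XOR C) XOR (B XOR D))) IMPLIES (A XOR NOT (D AND A)) = true IMPLIES true = true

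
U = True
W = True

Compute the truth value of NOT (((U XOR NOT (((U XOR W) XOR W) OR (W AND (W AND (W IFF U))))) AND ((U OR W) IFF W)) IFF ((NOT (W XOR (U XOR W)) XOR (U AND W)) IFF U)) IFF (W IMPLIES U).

U XOR W = True XOR True = False
(U XOR W) XOR W = False XOR True = True
W IFF U = True IFF True = True
W AND (W IFF U) = True AND True = True
W AND (W AND (W IFF U)) = True AND True = True
((U XOR W) XOR W) OR (W AND (W AND (W IFF U))) = True OR True = True
NOT (((U XOR W) XOR W) OR (W AND (W AND (W IFF U)))) = NOT True = False
U XOR NOT (((U XOR W) XOR W) OR (W AND (W AND (W IFF U)))) = True XOR False = True
U OR W = True OR True = True
(U OR W) IFF W = True IFF True = True
(U XOR NOT (((U XOR W) XOR W) OR (W AND (W AND (W IFF U))))) AND ((U OR W) IFF W) = True AND True = True
U XOR W = True XOR True = False
W XOR (U XOR W) = True XOR False = True
NOT (W XOR (U XOR W)) = NOT True = False
U AND W = True AND True = True
NOT (W XOR (U XOR W)) XOR (U AND W) = False XOR True = True
(NOT (W XOR (U XOR W)) XOR (U AND W)) IFF U = True IFF True = True
((U XOR NOT (((U XOR W) XOR W) OR (W AND (W AND (W IFF U))))) AND ((U OR W) IFF W)) IFF ((NOT (W XOR (U XOR W)) XOR (U AND W)) IFF U) = True IFF True = True
NOT (((U XOR NOT (((U XOR W) XOR W) OR (W AND (W AND (W IFF U))))) AND ((U OR W) IFF W)) IFF ((NOT (W XOR (U XOR W)) XOR (U AND W)) IFF U)) = NOT True = False
W IMPLIES U = True IMPLIES True = True
NOT (((U XOR NOT (((U XOR W) XOR W) OR (W AND (W AND (W IFF U))))) AND ((U OR W) IFF W)) IFF ((NOT (W XOR (U XOR W)) XOR (U AND W)) IFF U)) IFF (W IMPLIES U) = False IFF True = False

False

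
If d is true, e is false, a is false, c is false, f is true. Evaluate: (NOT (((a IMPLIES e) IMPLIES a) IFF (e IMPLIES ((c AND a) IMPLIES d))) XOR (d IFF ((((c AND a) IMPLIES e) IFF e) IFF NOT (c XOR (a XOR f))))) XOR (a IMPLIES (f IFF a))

a IMPLIES e = False IMPLIES False = True
(a IMPLIES e) IMPLIES a = True IMPLIES False = False
c AND a = False AND False = False
(c AND a) IMPLIES d = False IMPLIES True = True
e IMPLIES ((c AND a) IMPLIES d) = False IMPLIES True = True
((a IMPLIES e) IMPLIES a) IFF (e IMPLIES ((c AND a) IMPLIES d)) = False IFF True = False
NOT (((a IMPLIES e) IMPLIES a) IFF (e IMPLIES ((c AND a) IMPLIES d))) = NOT False = True
c AND a = False AND False = False
(c AND a) IMPLIES e = False IMPLIES False = True
((c AND a) IMPLIES e) IFF e = True IFF False = False
a XOR f = False XOR True = True
c XOR (a XOR f) = False XOR True = True
NOT (c XOR (a XOR f)) = NOT True = False
(((c AND a) IMPLIES e) IFF e) IFF NOT (c XOR (a XOR f)) = False IFF False = True
d IFF ((((c AND a) IMPLIES e) IFF e) IFF NOT (c XOR (a XOR f))) = True IFF True = True
NOT (((a IMPLIES e) IMPLIES a) IFF (e IMPLIES ((c AND a) IMPLIES d))) XOR (d IFF ((((c AND a) IMPLIES e) IFF e) IFF NOT (c XOR (a XOR f)))) = True XOR True = False
f IFF a = True IFF False = False
a IMPLIES (f IFF a) = False IMPLIES False = True
(NOT (((a IMPLIES e) IMPLIES a) IFF (e IMPLIES ((c AND a) IMPLIES d))) XOR (d IFF ((((c AND a) IMPLIES e) IFF e) IFF NOT (c XOR (a XOR f))))) XOR (a IMPLIES (f IFF a)) = False XOR True = True

True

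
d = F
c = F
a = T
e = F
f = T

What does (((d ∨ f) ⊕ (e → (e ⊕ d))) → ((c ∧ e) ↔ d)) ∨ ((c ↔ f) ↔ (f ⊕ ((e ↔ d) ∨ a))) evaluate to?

T

d ∨ f = F ∨ T = T
e ⊕ d = F ⊕ F = F
e → (e ⊕ d) = F → F = T
(d ∨ f) ⊕ (e → (e ⊕ d)) = T ⊕ T = F
c ∧ e = F ∧ F = F
(c ∧ e) ↔ d = F ↔ F = T
((d ∨ f) ⊕ (e → (e ⊕ d))) → ((c ∧ e) ↔ d) = F → T = T
c ↔ f = F ↔ T = F
e ↔ d = F ↔ F = T
(e ↔ d) ∨ a = T ∨ T = T
f ⊕ ((e ↔ d) ∨ a) = T ⊕ T = F
(c ↔ f) ↔ (f ⊕ ((e ↔ d) ∨ a)) = F ↔ F = T
(((d ∨ f) ⊕ (e → (e ⊕ d))) → ((c ∧ e) ↔ d)) ∨ ((c ↔ f) ↔ (f ⊕ ((e ↔ d) ∨ a))) = T ∨ T = T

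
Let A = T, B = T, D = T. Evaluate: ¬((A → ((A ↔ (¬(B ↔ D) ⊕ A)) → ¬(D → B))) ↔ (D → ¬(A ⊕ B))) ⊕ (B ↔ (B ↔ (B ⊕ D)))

Substituting A=T, B=T, D=T:
B ↔ D = T ↔ T = T
¬(B ↔ D) = ¬T = F
¬(B ↔ D) ⊕ A = F ⊕ T = T
A ↔ (¬(B ↔ D) ⊕ A) = T ↔ T = T
D → B = T → T = T
¬(D → B) = ¬T = F
(A ↔ (¬(B ↔ D) ⊕ A)) → ¬(D → B) = T → F = F
A → ((A ↔ (¬(B ↔ D) ⊕ A)) → ¬(D → B)) = T → F = F
A ⊕ B = T ⊕ T = F
¬(A ⊕ B) = ¬F = T
D → ¬(A ⊕ B) = T → T = T
(A → ((A ↔ (¬(B ↔ D) ⊕ A)) → ¬(D → B))) ↔ (D → ¬(A ⊕ B)) = F ↔ T = F
¬((A → ((A ↔ (¬(B ↔ D) ⊕ A)) → ¬(D → B))) ↔ (D → ¬(A ⊕ B))) = ¬F = T
B ⊕ D = T ⊕ T = F
B ↔ (B ⊕ D) = T ↔ F = F
B ↔ (B ↔ (B ⊕ D)) = T ↔ F = F
¬((A → ((A ↔ (¬(B ↔ D) ⊕ A)) → ¬(D → B))) ↔ (D → ¬(A ⊕ B))) ⊕ (B ↔ (B ↔ (B ⊕ D))) = T ⊕ F = T

T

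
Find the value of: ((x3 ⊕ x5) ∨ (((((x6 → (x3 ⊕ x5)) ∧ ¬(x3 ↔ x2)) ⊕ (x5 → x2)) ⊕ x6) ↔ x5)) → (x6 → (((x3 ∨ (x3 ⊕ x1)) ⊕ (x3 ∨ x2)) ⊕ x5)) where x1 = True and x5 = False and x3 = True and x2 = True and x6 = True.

x3 ⊕ x5 = True ⊕ False = True
x3 ⊕ x5 = True ⊕ False = True
x6 → (x3 ⊕ x5) = True → True = True
x3 ↔ x2 = True ↔ True = True
¬(x3 ↔ x2) = ¬True = False
(x6 → (x3 ⊕ x5)) ∧ ¬(x3 ↔ x2) = True ∧ False = False
x5 → x2 = False → True = True
((x6 → (x3 ⊕ x5)) ∧ ¬(x3 ↔ x2)) ⊕ (x5 → x2) = False ⊕ True = True
(((x6 → (x3 ⊕ x5)) ∧ ¬(x3 ↔ x2)) ⊕ (x5 → x2)) ⊕ x6 = True ⊕ True = False
((((x6 → (x3 ⊕ x5)) ∧ ¬(x3 ↔ x2)) ⊕ (x5 → x2)) ⊕ x6) ↔ x5 = False ↔ False = True
(x3 ⊕ x5) ∨ (((((x6 → (x3 ⊕ x5)) ∧ ¬(x3 ↔ x2)) ⊕ (x5 → x2)) ⊕ x6) ↔ x5) = True ∨ True = True
x3 ⊕ x1 = True ⊕ True = False
x3 ∨ (x3 ⊕ x1) = True ∨ False = True
x3 ∨ x2 = True ∨ True = True
(x3 ∨ (x3 ⊕ x1)) ⊕ (x3 ∨ x2) = True ⊕ True = False
((x3 ∨ (x3 ⊕ x1)) ⊕ (x3 ∨ x2)) ⊕ x5 = False ⊕ False = False
x6 → (((x3 ∨ (x3 ⊕ x1)) ⊕ (x3 ∨ x2)) ⊕ x5) = True → False = False
((x3 ⊕ x5) ∨ (((((x6 → (x3 ⊕ x5)) ∧ ¬(x3 ↔ x2)) ⊕ (x5 → x2)) ⊕ x6) ↔ x5)) → (x6 → (((x3 ∨ (x3 ⊕ x1)) ⊕ (x3 ∨ x2)) ⊕ x5)) = True → False = False

False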